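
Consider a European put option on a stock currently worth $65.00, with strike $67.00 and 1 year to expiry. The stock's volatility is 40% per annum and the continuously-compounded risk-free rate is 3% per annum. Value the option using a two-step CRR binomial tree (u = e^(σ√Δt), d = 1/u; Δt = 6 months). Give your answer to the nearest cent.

$9.60

CRR parameters: u = e^(σ√Δt) = e^(0.4·√0.5) = 1.3269, d = 1/u = 0.7536
Per-period rate: rΔt = 0.03·0.5 = 0.015, so R = e^0.015 = 1.0151
Risk-neutral probability p = (e^0.015 − 0.7536)/(1.3269 − 0.7536) = 0.2615/0.5733 = 0.4561
Terminal stock prices: S_uu = 114.4, S_ud = 65, S_dd = 36.92
Terminal payoffs (K − S): max(-47.44, 0) = 0, max(2, 0) = 2, max(30.08, 0) = 30.08
Node u (S = 86.25): V_u = e^(−0.015)·[0.4561·0.0000 + 0.5439·2.0000] = 1.0716
Node d (S = 48.99): V_d = e^(−0.015)·[0.4561·2.0000 + 0.5439·30.0819] = 17.0160
Node 0 (S = 65): V_0 = e^(−0.015)·[0.4561·1.0716 + 0.5439·17.0160] = 9.5984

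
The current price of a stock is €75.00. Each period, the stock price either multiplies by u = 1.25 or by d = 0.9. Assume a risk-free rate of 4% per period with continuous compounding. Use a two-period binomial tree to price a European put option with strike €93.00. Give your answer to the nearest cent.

Risk-neutral probability p = (e^0.04 − 0.9)/(1.25 − 0.9) = 0.1408/0.3500 = 0.4023
Terminal stock prices: S_uu = 117.2, S_ud = 84.38, S_dd = 60.75
Terminal payoffs (K − S): max(-24.19, 0) = 0, max(8.625, 0) = 8.625, max(32.25, 0) = 32.25
Node u (S = 93.75): V_u = e^(−0.04)·[0.4023·0.0000 + 0.5977·8.6250] = 4.9529
Node d (S = 67.5): V_d = e^(−0.04)·[0.4023·8.6250 + 0.5977·32.2500] = 21.8534
Node 0 (S = 75): V_0 = e^(−0.04)·[0.4023·4.9529 + 0.5977·21.8534] = 14.4638

€14.46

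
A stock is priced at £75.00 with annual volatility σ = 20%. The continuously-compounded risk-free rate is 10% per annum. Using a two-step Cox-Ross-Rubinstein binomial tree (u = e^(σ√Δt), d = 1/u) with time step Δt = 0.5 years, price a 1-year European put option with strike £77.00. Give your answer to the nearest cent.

CRR parameters: u = e^(σ√Δt) = e^(0.2·√0.5) = 1.1519, d = 1/u = 0.8681
Per-period rate: rΔt = 0.1·0.5 = 0.05, so R = e^0.05 = 1.0513
Risk-neutral probability p = (e^0.05 − 0.8681)/(1.1519 − 0.8681) = 0.1831/0.2838 = 0.6454
Terminal stock prices: S_uu = 99.52, S_ud = 75, S_dd = 56.52
Terminal payoffs (K − S): max(-22.52, 0) = 0, max(2, 0) = 2, max(20.48, 0) = 20.48
Node u (S = 86.39): V_u = e^(−0.05)·[0.6454·0.0000 + 0.3546·2.0000] = 0.6747
Node d (S = 65.11): V_d = e^(−0.05)·[0.6454·2.0000 + 0.3546·20.4771] = 8.1354
Node 0 (S = 75): V_0 = e^(−0.05)·[0.6454·0.6747 + 0.3546·8.1354] = 3.1585

£3.16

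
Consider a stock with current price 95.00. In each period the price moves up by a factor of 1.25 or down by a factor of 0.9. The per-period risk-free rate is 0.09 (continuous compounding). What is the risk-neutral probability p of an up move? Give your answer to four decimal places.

p = 0.5548

Risk-neutral probability p = (e^0.09 − 0.9)/(1.25 − 0.9) = 0.1942/0.3500 = 0.5548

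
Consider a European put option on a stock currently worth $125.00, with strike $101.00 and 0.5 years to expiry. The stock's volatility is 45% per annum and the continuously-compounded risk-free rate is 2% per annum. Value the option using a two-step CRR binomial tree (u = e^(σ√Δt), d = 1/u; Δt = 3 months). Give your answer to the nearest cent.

$6.26

CRR parameters: u = e^(σ√Δt) = e^(0.45·√0.25) = 1.2523, d = 1/u = 0.7985
Per-period rate: rΔt = 0.02·0.25 = 0.005, so R = e^0.005 = 1.0050
Risk-neutral probability p = (e^0.005 − 0.7985)/(1.2523 − 0.7985) = 0.2065/0.4538 = 0.4550
Terminal stock prices: S_uu = 196, S_ud = 125, S_dd = 79.7
Terminal payoffs (K − S): max(-95.04, 0) = 0, max(-24, 0) = 0, max(21.3, 0) = 21.3
Node u (S = 156.5): V_u = e^(−0.005)·[0.4550·0.0000 + 0.5450·0.0000] = 0.0000
Node d (S = 99.81): V_d = e^(−0.005)·[0.4550·0.0000 + 0.5450·21.2965] = 11.5480
Node 0 (S = 125): V_0 = e^(−0.005)·[0.4550·0.0000 + 0.5450·11.5480] = 6.2619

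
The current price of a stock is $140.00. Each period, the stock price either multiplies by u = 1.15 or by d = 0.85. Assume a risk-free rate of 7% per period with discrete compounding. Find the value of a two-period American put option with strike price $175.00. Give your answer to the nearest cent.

$35.00

Risk-neutral probability p = (1 + 0.07 − 0.85)/(1.15 − 0.85) = 0.2200/0.3000 = 0.7333
Terminal stock prices: S_uu = 185.1, S_ud = 136.8, S_dd = 101.1
Terminal payoffs (K − S): max(-10.15, 0) = 0, max(38.15, 0) = 38.15, max(73.85, 0) = 73.85
Node u (S = 161): continuation = 1/1.07·[0.7333·0.0000 + 0.2667·38.1500] = 9.5078; exercise value = 14.0000 > continuation, so V_u = 14.0000 (exercise)
Node d (S = 119): continuation = 1/1.07·[0.7333·38.1500 + 0.2667·73.8500] = 44.5514; exercise value = 56.0000 > continuation, so V_d = 56.0000 (exercise)
Node 0 (S = 140): continuation = 1/1.07·[0.7333·14.0000 + 0.2667·56.0000] = 23.5514; exercise value = 35.0000 > continuation, so V_0 = 35.0000 (exercise)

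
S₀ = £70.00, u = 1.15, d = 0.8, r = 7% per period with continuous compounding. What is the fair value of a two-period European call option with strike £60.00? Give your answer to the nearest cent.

Risk-neutral probability p = (e^0.07 − 0.8)/(1.15 − 0.8) = 0.2725/0.3500 = 0.7786
Terminal stock prices: S_uu = 92.57, S_ud = 64.4, S_dd = 44.8
Terminal payoffs (S − K): max(32.57, 0) = 32.57, max(4.4, 0) = 4.4, max(-15.2, 0) = 0
Node u (S = 80.5): V_u = e^(−0.07)·[0.7786·32.5750 + 0.2214·4.4000] = 24.5564
Node d (S = 56): V_d = e^(−0.07)·[0.7786·4.4000 + 0.2214·0.0000] = 3.1942
Node 0 (S = 70): V_0 = e^(−0.07)·[0.7786·24.5564 + 0.2214·3.1942] = 18.4863

£18.49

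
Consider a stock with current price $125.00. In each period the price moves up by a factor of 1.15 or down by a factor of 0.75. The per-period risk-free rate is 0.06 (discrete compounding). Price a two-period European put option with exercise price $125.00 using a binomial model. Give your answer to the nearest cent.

Risk-neutral probability p = (1 + 0.06 − 0.75)/(1.15 − 0.75) = 0.3100/0.4000 = 0.7750
Terminal stock prices: S_uu = 165.3, S_ud = 107.8, S_dd = 70.31
Terminal payoffs (K − S): max(-40.31, 0) = 0, max(17.19, 0) = 17.19, max(54.69, 0) = 54.69
Node u (S = 143.8): V_u = 1/1.06·[0.7750·0.0000 + 0.2250·17.1875] = 3.6483
Node d (S = 93.75): V_d = 1/1.06·[0.7750·17.1875 + 0.2250·54.6875] = 24.1745
Node 0 (S = 125): V_0 = 1/1.06·[0.7750·3.6483 + 0.2250·24.1745] = 7.7988

$7.80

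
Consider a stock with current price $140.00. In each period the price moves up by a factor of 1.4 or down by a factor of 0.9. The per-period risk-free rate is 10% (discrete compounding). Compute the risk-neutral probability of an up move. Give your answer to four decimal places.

p = 0.4000

Risk-neutral probability p = (1 + 0.1 − 0.9)/(1.4 − 0.9) = 0.2000/0.5000 = 0.4000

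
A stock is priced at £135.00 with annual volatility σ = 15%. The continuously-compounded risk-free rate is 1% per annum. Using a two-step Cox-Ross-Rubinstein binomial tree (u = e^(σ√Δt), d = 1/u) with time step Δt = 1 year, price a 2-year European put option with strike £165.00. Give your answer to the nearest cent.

£30.89

CRR parameters: u = e^(σ√Δt) = e^(0.15·√1) = 1.1618, d = 1/u = 0.8607
Per-period rate: rΔt = 0.01·1 = 0.01, so R = e^0.01 = 1.0101
Risk-neutral probability p = (e^0.01 − 0.8607)/(1.1618 − 0.8607) = 0.1493/0.3011 = 0.4959
Terminal stock prices: S_uu = 182.2, S_ud = 135, S_dd = 100
Terminal payoffs (K − S): max(-17.23, 0) = 0, max(30, 0) = 30, max(64.99, 0) = 64.99
Node u (S = 156.8): V_u = e^(−0.01)·[0.4959·0.0000 + 0.5041·30.0000] = 14.9712
Node d (S = 116.2): V_d = e^(−0.01)·[0.4959·30.0000 + 0.5041·64.9895] = 47.1626
Node 0 (S = 135): V_0 = e^(−0.01)·[0.4959·14.9712 + 0.5041·47.1626] = 30.8870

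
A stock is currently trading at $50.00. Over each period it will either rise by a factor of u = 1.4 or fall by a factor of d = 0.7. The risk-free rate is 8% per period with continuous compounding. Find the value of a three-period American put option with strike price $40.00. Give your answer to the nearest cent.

$3.71

Risk-neutral probability p = (e^0.08 − 0.7)/(1.4 − 0.7) = 0.3833/0.7000 = 0.5476
Terminal stock prices: S_uuu = 137.2, S_uud = 68.6, S_udd = 34.3, S_ddd = 17.15
Terminal payoffs (K − S): max(-97.2, 0) = 0, max(-28.6, 0) = 0, max(5.7, 0) = 5.7, max(22.85, 0) = 22.85
Node uu (S = 98): continuation = e^(−0.08)·[0.5476·0.0000 + 0.4524·0.0000] = 0.0000; exercise value = 0.0000 ≤ continuation, so V_uu = 0.0000
Node ud (S = 49): continuation = e^(−0.08)·[0.5476·0.0000 + 0.4524·5.7000] = 2.3807; exercise value = 0.0000 ≤ continuation, so V_ud = 2.3807
Node dd (S = 24.5): continuation = e^(−0.08)·[0.5476·5.7000 + 0.4524·22.8500] = 12.4247; exercise value = 15.5000 > continuation, so V_dd = 15.5000 (exercise)
Node u (S = 70): continuation = e^(−0.08)·[0.5476·0.0000 + 0.4524·2.3807] = 0.9943; exercise value = 0.0000 ≤ continuation, so V_u = 0.9943
Node d (S = 35): continuation = e^(−0.08)·[0.5476·2.3807 + 0.4524·15.5000] = 7.6771; exercise value = 5.0000 ≤ continuation, so V_d = 7.6771
Node 0 (S = 50): continuation = e^(−0.08)·[0.5476·0.9943 + 0.4524·7.6771] = 3.7090; exercise value = 0.0000 ≤ continuation, so V_0 = 3.7090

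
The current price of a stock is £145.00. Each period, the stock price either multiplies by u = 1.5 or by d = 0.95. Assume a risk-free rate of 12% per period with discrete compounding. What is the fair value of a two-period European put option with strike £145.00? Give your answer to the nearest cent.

Risk-neutral probability p = (1 + 0.12 − 0.95)/(1.5 − 0.95) = 0.1700/0.5500 = 0.3091
Terminal stock prices: S_uu = 326.2, S_ud = 206.6, S_dd = 130.9
Terminal payoffs (K − S): max(-181.2, 0) = 0, max(-61.62, 0) = 0, max(14.14, 0) = 14.14
Node u (S = 217.5): V_u = 1/1.12·[0.3091·0.0000 + 0.6909·0.0000] = 0.0000
Node d (S = 137.8): V_d = 1/1.12·[0.3091·0.0000 + 0.6909·14.1375] = 8.7212
Node 0 (S = 145): V_0 = 1/1.12·[0.3091·0.0000 + 0.6909·8.7212] = 5.3800

£5.38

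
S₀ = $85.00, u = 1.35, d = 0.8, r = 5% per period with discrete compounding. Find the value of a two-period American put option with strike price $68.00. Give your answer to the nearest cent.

Risk-neutral probability p = (1 + 0.05 − 0.8)/(1.35 − 0.8) = 0.2500/0.5500 = 0.4545
Terminal stock prices: S_uu = 154.9, S_ud = 91.8, S_dd = 54.4
Terminal payoffs (K − S): max(-86.91, 0) = 0, max(-23.8, 0) = 0, max(13.6, 0) = 13.6
Node u (S = 114.8): continuation = 1/1.05·[0.4545·0.0000 + 0.5455·0.0000] = 0.0000; exercise value = 0.0000 ≤ continuation, so V_u = 0.0000
Node d (S = 68): continuation = 1/1.05·[0.4545·0.0000 + 0.5455·13.6000] = 7.0649; exercise value = 0.0000 ≤ continuation, so V_d = 7.0649
Node 0 (S = 85): continuation = 1/1.05·[0.4545·0.0000 + 0.5455·7.0649] = 3.6701; exercise value = 0.0000 ≤ continuation, so V_0 = 3.6701

$3.67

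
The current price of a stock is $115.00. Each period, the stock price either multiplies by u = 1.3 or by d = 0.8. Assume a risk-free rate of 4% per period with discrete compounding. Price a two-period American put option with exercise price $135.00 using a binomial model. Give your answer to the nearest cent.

$25.05

Risk-neutral probability p = (1 + 0.04 − 0.8)/(1.3 − 0.8) = 0.2400/0.5000 = 0.4800
Terminal stock prices: S_uu = 194.4, S_ud = 119.6, S_dd = 73.6
Terminal payoffs (K − S): max(-59.35, 0) = 0, max(15.4, 0) = 15.4, max(61.4, 0) = 61.4
Node u (S = 149.5): continuation = 1/1.04·[0.4800·0.0000 + 0.5200·15.4000] = 7.7000; exercise value = 0.0000 ≤ continuation, so V_u = 7.7000
Node d (S = 92): continuation = 1/1.04·[0.4800·15.4000 + 0.5200·61.4000] = 37.8077; exercise value = 43.0000 > continuation, so V_d = 43.0000 (exercise)
Node 0 (S = 115): continuation = 1/1.04·[0.4800·7.7000 + 0.5200·43.0000] = 25.0538; exercise value = 20.0000 ≤ continuation, so V_0 = 25.0538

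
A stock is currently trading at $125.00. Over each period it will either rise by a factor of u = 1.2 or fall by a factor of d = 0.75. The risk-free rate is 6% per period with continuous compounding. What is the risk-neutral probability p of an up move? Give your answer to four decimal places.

p = 0.6930

Risk-neutral probability p = (e^0.06 − 0.75)/(1.2 − 0.75) = 0.3118/0.4500 = 0.6930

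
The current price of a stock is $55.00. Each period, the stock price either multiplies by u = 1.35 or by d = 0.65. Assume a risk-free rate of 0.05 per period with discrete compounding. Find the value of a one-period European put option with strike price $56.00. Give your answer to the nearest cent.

$8.27

Risk-neutral probability p = (1 + 0.05 − 0.65)/(1.35 − 0.65) = 0.4000/0.7000 = 0.5714
Terminal stock prices: S_u = 74.25, S_d = 35.75
Terminal payoffs (K − S): max(-18.25, 0) = 0, max(20.25, 0) = 20.25
Node 0 (S = 55): V_0 = 1/1.05·[0.5714·0.0000 + 0.4286·20.2500] = 8.2653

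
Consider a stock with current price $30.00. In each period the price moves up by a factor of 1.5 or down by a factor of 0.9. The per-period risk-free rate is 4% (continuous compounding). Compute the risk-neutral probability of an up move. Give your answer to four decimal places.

Risk-neutral probability p = (e^0.04 − 0.9)/(1.5 − 0.9) = 0.1408/0.6000 = 0.2347

p = 0.2347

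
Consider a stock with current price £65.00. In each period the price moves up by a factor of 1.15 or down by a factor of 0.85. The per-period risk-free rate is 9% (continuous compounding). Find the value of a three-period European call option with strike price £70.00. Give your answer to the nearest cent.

Risk-neutral probability p = (e^0.09 − 0.85)/(1.15 − 0.85) = 0.2442/0.3000 = 0.8139
Terminal stock prices: S_uuu = 98.86, S_uud = 73.07, S_udd = 54.01, S_ddd = 39.92
Terminal payoffs (S − K): max(28.86, 0) = 28.86, max(3.068, 0) = 3.068, max(-15.99, 0) = 0, max(-30.08, 0) = 0
Node uu (S = 85.96): V_uu = e^(−0.09)·[0.8139·28.8569 + 0.1861·3.0681] = 21.9873
Node ud (S = 63.54): V_ud = e^(−0.09)·[0.8139·3.0681 + 0.1861·0.0000] = 2.2823
Node dd (S = 46.96): V_dd = e^(−0.09)·[0.8139·0.0000 + 0.1861·0.0000] = 0.0000
Node u (S = 74.75): V_u = e^(−0.09)·[0.8139·21.9873 + 0.1861·2.2823] = 16.7437
Node d (S = 55.25): V_d = e^(−0.09)·[0.8139·2.2823 + 0.1861·0.0000] = 1.6977
Node 0 (S = 65): V_0 = e^(−0.09)·[0.8139·16.7437 + 0.1861·1.6977] = 12.7437

£12.74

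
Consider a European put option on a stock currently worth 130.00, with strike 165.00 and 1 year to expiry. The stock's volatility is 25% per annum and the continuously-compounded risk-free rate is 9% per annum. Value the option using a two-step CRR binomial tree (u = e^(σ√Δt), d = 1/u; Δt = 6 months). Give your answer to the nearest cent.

CRR parameters: u = e^(σ√Δt) = e^(0.25·√0.5) = 1.1934, d = 1/u = 0.8380
Per-period rate: rΔt = 0.09·0.5 = 0.045, so R = e^0.045 = 1.0460
Risk-neutral probability p = (e^0.045 − 0.8380)/(1.1934 − 0.8380) = 0.2081/0.3554 = 0.5854
Terminal stock prices: S_uu = 185.1, S_ud = 130, S_dd = 91.28
Terminal payoffs (K − S): max(-20.14, 0) = 0, max(35, 0) = 35, max(73.72, 0) = 73.72
Node u (S = 155.1): V_u = e^(−0.045)·[0.5854·0.0000 + 0.4146·35.0000] = 13.8714
Node d (S = 108.9): V_d = e^(−0.045)·[0.5854·35.0000 + 0.4146·73.7155] = 48.8039
Node 0 (S = 130): V_0 = e^(−0.045)·[0.5854·13.8714 + 0.4146·48.8039] = 27.1057

27.11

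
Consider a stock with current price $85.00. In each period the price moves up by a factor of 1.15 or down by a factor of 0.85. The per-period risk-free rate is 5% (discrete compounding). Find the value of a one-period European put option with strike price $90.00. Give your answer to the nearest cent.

Risk-neutral probability p = (1 + 0.05 − 0.85)/(1.15 − 0.85) = 0.2000/0.3000 = 0.6667
Terminal stock prices: S_u = 97.75, S_d = 72.25
Terminal payoffs (K − S): max(-7.75, 0) = 0, max(17.75, 0) = 17.75
Node 0 (S = 85): V_0 = 1/1.05·[0.6667·0.0000 + 0.3333·17.7500] = 5.6349

$5.63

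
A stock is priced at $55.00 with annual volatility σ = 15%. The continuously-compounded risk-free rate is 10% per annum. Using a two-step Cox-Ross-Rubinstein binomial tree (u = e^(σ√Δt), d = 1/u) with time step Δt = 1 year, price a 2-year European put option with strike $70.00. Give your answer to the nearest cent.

$4.60

CRR parameters: u = e^(σ√Δt) = e^(0.15·√1) = 1.1618, d = 1/u = 0.8607
Per-period rate: rΔt = 0.1·1 = 0.1, so R = e^0.1 = 1.1052
Risk-neutral probability p = (e^0.1 − 0.8607)/(1.1618 − 0.8607) = 0.2445/0.3011 = 0.8118
Terminal stock prices: S_uu = 74.24, S_ud = 55, S_dd = 40.75
Terminal payoffs (K − S): max(-4.242, 0) = 0, max(15, 0) = 15, max(29.25, 0) = 29.25
Node u (S = 63.9): V_u = e^(−0.1)·[0.8118·0.0000 + 0.1882·15.0000] = 2.5540
Node d (S = 47.34): V_d = e^(−0.1)·[0.8118·15.0000 + 0.1882·29.2550] = 15.9997
Node 0 (S = 55): V_0 = e^(−0.1)·[0.8118·2.5540 + 0.1882·15.9997] = 4.6003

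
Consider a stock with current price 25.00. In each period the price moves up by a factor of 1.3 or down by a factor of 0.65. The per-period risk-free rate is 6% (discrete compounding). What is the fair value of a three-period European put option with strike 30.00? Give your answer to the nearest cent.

5.44

Risk-neutral probability p = (1 + 0.06 − 0.65)/(1.3 − 0.65) = 0.4100/0.6500 = 0.6308
Terminal stock prices: S_uuu = 54.93, S_uud = 27.46, S_udd = 13.73, S_ddd = 6.866
Terminal payoffs (K − S): max(-24.93, 0) = 0, max(2.537, 0) = 2.537, max(16.27, 0) = 16.27, max(23.13, 0) = 23.13
Node uu (S = 42.25): V_uu = 1/1.06·[0.6308·0.0000 + 0.3692·2.5375] = 0.8839
Node ud (S = 21.12): V_ud = 1/1.06·[0.6308·2.5375 + 0.3692·16.2687] = 7.1769
Node dd (S = 10.56): V_dd = 1/1.06·[0.6308·16.2687 + 0.3692·23.1344] = 17.7394
Node u (S = 32.5): V_u = 1/1.06·[0.6308·0.8839 + 0.3692·7.1769] = 3.0259
Node d (S = 16.25): V_d = 1/1.06·[0.6308·7.1769 + 0.3692·17.7394] = 10.4499
Node 0 (S = 25): V_0 = 1/1.06·[0.6308·3.0259 + 0.3692·10.4499] = 5.4406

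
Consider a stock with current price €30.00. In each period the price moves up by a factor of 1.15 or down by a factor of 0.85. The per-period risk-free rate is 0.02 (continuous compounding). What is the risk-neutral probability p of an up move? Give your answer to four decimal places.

Risk-neutral probability p = (e^0.02 − 0.85)/(1.15 − 0.85) = 0.1702/0.3000 = 0.5673

p = 0.5673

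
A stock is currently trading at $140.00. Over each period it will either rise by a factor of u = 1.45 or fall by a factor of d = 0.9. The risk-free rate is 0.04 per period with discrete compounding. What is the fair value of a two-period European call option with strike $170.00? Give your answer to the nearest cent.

$11.91

Risk-neutral probability p = (1 + 0.04 − 0.9)/(1.45 − 0.9) = 0.1400/0.5500 = 0.2545
Terminal stock prices: S_uu = 294.4, S_ud = 182.7, S_dd = 113.4
Terminal payoffs (S − K): max(124.4, 0) = 124.4, max(12.7, 0) = 12.7, max(-56.6, 0) = 0
Node u (S = 203): V_u = 1/1.04·[0.2545·124.3500 + 0.7455·12.7000] = 39.5385
Node d (S = 126): V_d = 1/1.04·[0.2545·12.7000 + 0.7455·0.0000] = 3.1084
Node 0 (S = 140): V_0 = 1/1.04·[0.2545·39.5385 + 0.7455·3.1084] = 11.9053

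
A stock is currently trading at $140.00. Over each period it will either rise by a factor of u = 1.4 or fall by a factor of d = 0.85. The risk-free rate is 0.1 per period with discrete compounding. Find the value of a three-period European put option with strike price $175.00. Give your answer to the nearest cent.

Risk-neutral probability p = (1 + 0.1 − 0.85)/(1.4 − 0.85) = 0.2500/0.5500 = 0.4545
Terminal stock prices: S_uuu = 384.2, S_uud = 233.2, S_udd = 141.6, S_ddd = 85.98
Terminal payoffs (K − S): max(-209.2, 0) = 0, max(-58.24, 0) = 0, max(33.39, 0) = 33.39, max(89.02, 0) = 89.02
Node uu (S = 274.4): V_uu = 1/1.1·[0.4545·0.0000 + 0.5455·0.0000] = 0.0000
Node ud (S = 166.6): V_ud = 1/1.1·[0.4545·0.0000 + 0.5455·33.3900] = 16.5570
Node dd (S = 101.1): V_dd = 1/1.1·[0.4545·33.3900 + 0.5455·89.0225] = 57.9409
Node u (S = 196): V_u = 1/1.1·[0.4545·0.0000 + 0.5455·16.5570] = 8.2101
Node d (S = 119): V_d = 1/1.1·[0.4545·16.5570 + 0.5455·57.9409] = 35.5728
Node 0 (S = 140): V_0 = 1/1.1·[0.4545·8.2101 + 0.5455·35.5728] = 21.0320

$21.03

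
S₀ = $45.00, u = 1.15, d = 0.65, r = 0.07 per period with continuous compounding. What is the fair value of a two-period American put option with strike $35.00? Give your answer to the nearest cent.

Risk-neutral probability p = (e^0.07 − 0.65)/(1.15 − 0.65) = 0.4225/0.5000 = 0.8450
Terminal stock prices: S_uu = 59.51, S_ud = 33.64, S_dd = 19.01
Terminal payoffs (K − S): max(-24.51, 0) = 0, max(1.363, 0) = 1.363, max(15.99, 0) = 15.99
Node u (S = 51.75): continuation = e^(−0.07)·[0.8450·0.0000 + 0.1550·1.3625] = 0.1969; exercise value = 0.0000 ≤ continuation, so V_u = 0.1969
Node d (S = 29.25): continuation = e^(−0.07)·[0.8450·1.3625 + 0.1550·15.9875] = 3.3838; exercise value = 5.7500 > continuation, so V_d = 5.7500 (exercise)
Node 0 (S = 45): continuation = e^(−0.07)·[0.8450·0.1969 + 0.1550·5.7500] = 0.9860; exercise value = 0.0000 ≤ continuation, so V_0 = 0.9860

$0.99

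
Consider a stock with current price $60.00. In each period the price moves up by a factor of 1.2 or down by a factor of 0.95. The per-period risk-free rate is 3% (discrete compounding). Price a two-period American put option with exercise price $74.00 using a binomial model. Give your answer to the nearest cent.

Risk-neutral probability p = (1 + 0.03 − 0.95)/(1.2 − 0.95) = 0.0800/0.2500 = 0.3200
Terminal stock prices: S_uu = 86.4, S_ud = 68.4, S_dd = 54.15
Terminal payoffs (K − S): max(-12.4, 0) = 0, max(5.6, 0) = 5.6, max(19.85, 0) = 19.85
Node u (S = 72): continuation = 1/1.03·[0.3200·0.0000 + 0.6800·5.6000] = 3.6971; exercise value = 2.0000 ≤ continuation, so V_u = 3.6971
Node d (S = 57): continuation = 1/1.03·[0.3200·5.6000 + 0.6800·19.8500] = 14.8447; exercise value = 17.0000 > continuation, so V_d = 17.0000 (exercise)
Node 0 (S = 60): continuation = 1/1.03·[0.3200·3.6971 + 0.6800·17.0000] = 12.3719; exercise value = 14.0000 > continuation, so V_0 = 14.0000 (exercise)

$14.00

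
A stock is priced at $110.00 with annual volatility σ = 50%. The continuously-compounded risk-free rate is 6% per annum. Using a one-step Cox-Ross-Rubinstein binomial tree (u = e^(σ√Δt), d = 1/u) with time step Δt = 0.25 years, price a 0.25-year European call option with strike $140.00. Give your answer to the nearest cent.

$0.57

CRR parameters: u = e^(σ√Δt) = e^(0.5·√0.25) = 1.2840, d = 1/u = 0.7788
Per-period rate: rΔt = 0.06·0.25 = 0.015, so R = e^0.015 = 1.0151
Risk-neutral probability p = (e^0.015 − 0.7788)/(1.2840 − 0.7788) = 0.2363/0.5052 = 0.4677
Terminal stock prices: S_u = 141.2, S_d = 85.67
Terminal payoffs (S − K): max(1.243, 0) = 1.243, max(-54.33, 0) = 0
Node 0 (S = 110): V_0 = e^(−0.015)·[0.4677·1.2428 + 0.5323·0.0000] = 0.5726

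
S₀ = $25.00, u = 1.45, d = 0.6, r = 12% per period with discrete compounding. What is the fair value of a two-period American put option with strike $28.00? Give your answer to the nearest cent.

$5.69

Risk-neutral probability p = (1 + 0.12 − 0.6)/(1.45 − 0.6) = 0.5200/0.8500 = 0.6118
Terminal stock prices: S_uu = 52.56, S_ud = 21.75, S_dd = 9
Terminal payoffs (K − S): max(-24.56, 0) = 0, max(6.25, 0) = 6.25, max(19, 0) = 19
Node u (S = 36.25): continuation = 1/1.12·[0.6118·0.0000 + 0.3882·6.2500] = 2.1665; exercise value = 0.0000 ≤ continuation, so V_u = 2.1665
Node d (S = 15): continuation = 1/1.12·[0.6118·6.2500 + 0.3882·19.0000] = 10.0000; exercise value = 13.0000 > continuation, so V_d = 13.0000 (exercise)
Node 0 (S = 25): continuation = 1/1.12·[0.6118·2.1665 + 0.3882·13.0000] = 5.6897; exercise value = 3.0000 ≤ continuation, so V_0 = 5.6897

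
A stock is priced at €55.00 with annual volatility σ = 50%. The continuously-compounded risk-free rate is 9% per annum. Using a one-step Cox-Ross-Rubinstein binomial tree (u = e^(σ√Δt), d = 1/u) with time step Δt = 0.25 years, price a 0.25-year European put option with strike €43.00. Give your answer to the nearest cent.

CRR parameters: u = e^(σ√Δt) = e^(0.5·√0.25) = 1.2840, d = 1/u = 0.7788
Per-period rate: rΔt = 0.09·0.25 = 0.0225, so R = e^0.0225 = 1.0228
Risk-neutral probability p = (e^0.0225 − 0.7788)/(1.2840 − 0.7788) = 0.2440/0.5052 = 0.4829
Terminal stock prices: S_u = 70.62, S_d = 42.83
Terminal payoffs (K − S): max(-27.62, 0) = 0, max(0.166, 0) = 0.166
Node 0 (S = 55): V_0 = e^(−0.0225)·[0.4829·0.0000 + 0.5171·0.1660] = 0.0839

€0.08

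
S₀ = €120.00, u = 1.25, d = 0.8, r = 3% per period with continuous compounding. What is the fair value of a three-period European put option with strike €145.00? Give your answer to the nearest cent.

€25.25

Risk-neutral probability p = (e^0.03 − 0.8)/(1.25 − 0.8) = 0.2305/0.4500 = 0.5121
Terminal stock prices: S_uuu = 234.4, S_uud = 150, S_udd = 96, S_ddd = 61.44
Terminal payoffs (K − S): max(-89.38, 0) = 0, max(-5, 0) = 0, max(49, 0) = 49, max(83.56, 0) = 83.56
Node uu (S = 187.5): V_uu = e^(−0.03)·[0.5121·0.0000 + 0.4879·0.0000] = 0.0000
Node ud (S = 120): V_ud = e^(−0.03)·[0.5121·0.0000 + 0.4879·49.0000] = 23.1995
Node dd (S = 76.8): V_dd = e^(−0.03)·[0.5121·49.0000 + 0.4879·83.5600] = 63.9146
Node u (S = 150): V_u = e^(−0.03)·[0.5121·0.0000 + 0.4879·23.1995] = 10.9840
Node d (S = 96): V_d = e^(−0.03)·[0.5121·23.1995 + 0.4879·63.9146] = 41.7908
Node 0 (S = 120): V_0 = e^(−0.03)·[0.5121·10.9840 + 0.4879·41.7908] = 25.2452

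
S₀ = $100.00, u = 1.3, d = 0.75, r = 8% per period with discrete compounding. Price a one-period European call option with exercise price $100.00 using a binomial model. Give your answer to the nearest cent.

Risk-neutral probability p = (1 + 0.08 − 0.75)/(1.3 − 0.75) = 0.3300/0.5500 = 0.6000
Terminal stock prices: S_u = 130, S_d = 75
Terminal payoffs (S − K): max(30, 0) = 30, max(-25, 0) = 0
Node 0 (S = 100): V_0 = 1/1.08·[0.6000·30.0000 + 0.4000·0.0000] = 16.6667

$16.67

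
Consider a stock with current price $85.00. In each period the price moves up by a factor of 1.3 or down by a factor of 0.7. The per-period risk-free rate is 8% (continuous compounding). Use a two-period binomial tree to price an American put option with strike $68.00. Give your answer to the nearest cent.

Risk-neutral probability p = (e^0.08 − 0.7)/(1.3 − 0.7) = 0.3833/0.6000 = 0.6388
Terminal stock prices: S_uu = 143.7, S_ud = 77.35, S_dd = 41.65
Terminal payoffs (K − S): max(-75.65, 0) = 0, max(-9.35, 0) = 0, max(26.35, 0) = 26.35
Node u (S = 110.5): continuation = e^(−0.08)·[0.6388·0.0000 + 0.3612·0.0000] = 0.0000; exercise value = 0.0000 ≤ continuation, so V_u = 0.0000
Node d (S = 59.5): continuation = e^(−0.08)·[0.6388·0.0000 + 0.3612·26.3500] = 8.7856; exercise value = 8.5000 ≤ continuation, so V_d = 8.7856
Node 0 (S = 85): continuation = e^(−0.08)·[0.6388·0.0000 + 0.3612·8.7856] = 2.9293; exercise value = 0.0000 ≤ continuation, so V_0 = 2.9293

$2.93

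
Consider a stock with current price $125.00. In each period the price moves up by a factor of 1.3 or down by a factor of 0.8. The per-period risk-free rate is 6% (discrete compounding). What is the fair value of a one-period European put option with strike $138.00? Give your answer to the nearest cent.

Risk-neutral probability p = (1 + 0.06 − 0.8)/(1.3 − 0.8) = 0.2600/0.5000 = 0.5200
Terminal stock prices: S_u = 162.5, S_d = 100
Terminal payoffs (K − S): max(-24.5, 0) = 0, max(38, 0) = 38
Node 0 (S = 125): V_0 = 1/1.06·[0.5200·0.0000 + 0.4800·38.0000] = 17.2075

$17.21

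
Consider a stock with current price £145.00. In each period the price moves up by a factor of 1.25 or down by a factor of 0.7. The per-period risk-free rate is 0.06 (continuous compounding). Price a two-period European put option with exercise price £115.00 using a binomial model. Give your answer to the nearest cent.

Risk-neutral probability p = (e^0.06 − 0.7)/(1.25 − 0.7) = 0.3618/0.5500 = 0.6579
Terminal stock prices: S_uu = 226.6, S_ud = 126.9, S_dd = 71.05
Terminal payoffs (K − S): max(-111.6, 0) = 0, max(-11.87, 0) = 0, max(43.95, 0) = 43.95
Node u (S = 181.2): V_u = e^(−0.06)·[0.6579·0.0000 + 0.3421·0.0000] = 0.0000
Node d (S = 101.5): V_d = e^(−0.06)·[0.6579·0.0000 + 0.3421·43.9500] = 14.1603
Node 0 (S = 145): V_0 = e^(−0.06)·[0.6579·0.0000 + 0.3421·14.1603] = 4.5624

£4.56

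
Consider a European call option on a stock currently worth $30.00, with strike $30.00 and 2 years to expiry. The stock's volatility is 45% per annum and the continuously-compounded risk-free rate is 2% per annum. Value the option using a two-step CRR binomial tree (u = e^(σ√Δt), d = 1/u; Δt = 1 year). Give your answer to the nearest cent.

$7.11

CRR parameters: u = e^(σ√Δt) = e^(0.45·√1) = 1.5683, d = 1/u = 0.6376
Per-period rate: rΔt = 0.02·1 = 0.02, so R = e^0.02 = 1.0202
Risk-neutral probability p = (e^0.02 − 0.6376)/(1.5683 − 0.6376) = 0.3826/0.9307 = 0.4111
Terminal stock prices: S_uu = 73.79, S_ud = 30, S_dd = 12.2
Terminal payoffs (S − K): max(43.79, 0) = 43.79, max(0, 0) = 0, max(-17.8, 0) = 0
Node u (S = 47.05): V_u = e^(−0.02)·[0.4111·43.7881 + 0.5889·0.0000] = 17.6434
Node d (S = 19.13): V_d = e^(−0.02)·[0.4111·0.0000 + 0.5889·0.0000] = 0.0000
Node 0 (S = 30): V_0 = e^(−0.02)·[0.4111·17.6434 + 0.5889·0.0000] = 7.1090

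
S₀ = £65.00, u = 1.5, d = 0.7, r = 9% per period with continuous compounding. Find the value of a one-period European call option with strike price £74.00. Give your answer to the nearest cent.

£10.58

Risk-neutral probability p = (e^0.09 − 0.7)/(1.5 − 0.7) = 0.3942/0.8000 = 0.4927
Terminal stock prices: S_u = 97.5, S_d = 45.5
Terminal payoffs (S − K): max(23.5, 0) = 23.5, max(-28.5, 0) = 0
Node 0 (S = 65): V_0 = e^(−0.09)·[0.4927·23.5000 + 0.5073·0.0000] = 10.5823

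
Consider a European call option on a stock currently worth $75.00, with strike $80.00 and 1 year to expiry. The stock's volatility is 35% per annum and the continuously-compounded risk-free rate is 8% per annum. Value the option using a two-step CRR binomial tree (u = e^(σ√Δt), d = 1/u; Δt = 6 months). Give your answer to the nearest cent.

$10.74

CRR parameters: u = e^(σ√Δt) = e^(0.35·√0.5) = 1.2808, d = 1/u = 0.7808
Per-period rate: rΔt = 0.08·0.5 = 0.04, so R = e^0.04 = 1.0408
Risk-neutral probability p = (e^0.04 − 0.7808)/(1.2808 − 0.7808) = 0.2601/0.5000 = 0.5201
Terminal stock prices: S_uu = 123, S_ud = 75, S_dd = 45.72
Terminal payoffs (S − K): max(43.03, 0) = 43.03, max(-5, 0) = 0, max(-34.28, 0) = 0
Node u (S = 96.06): V_u = e^(−0.04)·[0.5201·43.0343 + 0.4799·0.0000] = 21.5027
Node d (S = 58.56): V_d = e^(−0.04)·[0.5201·0.0000 + 0.4799·0.0000] = 0.0000
Node 0 (S = 75): V_0 = e^(−0.04)·[0.5201·21.5027 + 0.4799·0.0000] = 10.7441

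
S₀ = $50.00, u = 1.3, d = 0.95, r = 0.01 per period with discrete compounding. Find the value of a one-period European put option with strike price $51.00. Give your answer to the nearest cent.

Risk-neutral probability p = (1 + 0.01 − 0.95)/(1.3 − 0.95) = 0.0600/0.3500 = 0.1714
Terminal stock prices: S_u = 65, S_d = 47.5
Terminal payoffs (K − S): max(-14, 0) = 0, max(3.5, 0) = 3.5
Node 0 (S = 50): V_0 = 1/1.01·[0.1714·0.0000 + 0.8286·3.5000] = 2.8713

$2.87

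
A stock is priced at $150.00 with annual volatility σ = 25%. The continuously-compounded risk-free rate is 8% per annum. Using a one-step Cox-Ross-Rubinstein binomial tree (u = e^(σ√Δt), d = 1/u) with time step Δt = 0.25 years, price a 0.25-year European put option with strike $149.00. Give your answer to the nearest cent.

$7.34

CRR parameters: u = e^(σ√Δt) = e^(0.25·√0.25) = 1.1331, d = 1/u = 0.8825
Per-period rate: rΔt = 0.08·0.25 = 0.02, so R = e^0.02 = 1.0202
Risk-neutral probability p = (e^0.02 − 0.8825)/(1.1331 − 0.8825) = 0.1377/0.2507 = 0.5494
Terminal stock prices: S_u = 170, S_d = 132.4
Terminal payoffs (K − S): max(-20.97, 0) = 0, max(16.63, 0) = 16.63
Node 0 (S = 150): V_0 = e^(−0.02)·[0.5494·0.0000 + 0.4506·16.6255] = 7.3433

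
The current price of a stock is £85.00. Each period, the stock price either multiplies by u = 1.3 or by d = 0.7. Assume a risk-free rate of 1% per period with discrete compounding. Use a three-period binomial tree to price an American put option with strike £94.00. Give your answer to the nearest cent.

£21.33

Risk-neutral probability p = (1 + 0.01 − 0.7)/(1.3 − 0.7) = 0.3100/0.6000 = 0.5167
Terminal stock prices: S_uuu = 186.7, S_uud = 100.6, S_udd = 54.14, S_ddd = 29.15
Terminal payoffs (K − S): max(-92.75, 0) = 0, max(-6.555, 0) = 0, max(39.86, 0) = 39.86, max(64.84, 0) = 64.84
Node uu (S = 143.7): continuation = 1/1.01·[0.5167·0.0000 + 0.4833·0.0000] = 0.0000; exercise value = 0.0000 ≤ continuation, so V_uu = 0.0000
Node ud (S = 77.35): continuation = 1/1.01·[0.5167·0.0000 + 0.4833·39.8550] = 19.0725; exercise value = 16.6500 ≤ continuation, so V_ud = 19.0725
Node dd (S = 41.65): continuation = 1/1.01·[0.5167·39.8550 + 0.4833·64.8450] = 51.4193; exercise value = 52.3500 > continuation, so V_dd = 52.3500 (exercise)
Node u (S = 110.5): continuation = 1/1.01·[0.5167·0.0000 + 0.4833·19.0725] = 9.1271; exercise value = 0.0000 ≤ continuation, so V_u = 9.1271
Node d (S = 59.5): continuation = 1/1.01·[0.5167·19.0725 + 0.4833·52.3500] = 34.8086; exercise value = 34.5000 ≤ continuation, so V_d = 34.8086
Node 0 (S = 85): continuation = 1/1.01·[0.5167·9.1271 + 0.4833·34.8086] = 21.3265; exercise value = 9.0000 ≤ continuation, so V_0 = 21.3265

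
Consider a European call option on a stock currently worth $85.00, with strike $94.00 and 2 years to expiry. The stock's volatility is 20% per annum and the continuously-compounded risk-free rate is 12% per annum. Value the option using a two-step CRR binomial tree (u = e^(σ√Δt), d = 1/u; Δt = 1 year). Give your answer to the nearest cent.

CRR parameters: u = e^(σ√Δt) = e^(0.2·√1) = 1.2214, d = 1/u = 0.8187
Per-period rate: rΔt = 0.12·1 = 0.12, so R = e^0.12 = 1.1275
Risk-neutral probability p = (e^0.12 − 0.8187)/(1.2214 − 0.8187) = 0.3088/0.4027 = 0.7668
Terminal stock prices: S_uu = 126.8, S_ud = 85, S_dd = 56.98
Terminal payoffs (S − K): max(32.81, 0) = 32.81, max(-9, 0) = 0, max(-37.02, 0) = 0
Node u (S = 103.8): V_u = e^(−0.12)·[0.7668·32.8051 + 0.2332·0.0000] = 22.3102
Node d (S = 69.59): V_d = e^(−0.12)·[0.7668·0.0000 + 0.2332·0.0000] = 0.0000
Node 0 (S = 85): V_0 = e^(−0.12)·[0.7668·22.3102 + 0.2332·0.0000] = 15.1728

$15.17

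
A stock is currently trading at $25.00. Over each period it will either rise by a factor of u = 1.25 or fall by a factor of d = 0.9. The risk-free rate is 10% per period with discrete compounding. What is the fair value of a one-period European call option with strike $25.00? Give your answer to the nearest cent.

$3.25

Risk-neutral probability p = (1 + 0.1 − 0.9)/(1.25 − 0.9) = 0.2000/0.3500 = 0.5714
Terminal stock prices: S_u = 31.25, S_d = 22.5
Terminal payoffs (S − K): max(6.25, 0) = 6.25, max(-2.5, 0) = 0
Node 0 (S = 25): V_0 = 1/1.1·[0.5714·6.2500 + 0.4286·0.0000] = 3.2468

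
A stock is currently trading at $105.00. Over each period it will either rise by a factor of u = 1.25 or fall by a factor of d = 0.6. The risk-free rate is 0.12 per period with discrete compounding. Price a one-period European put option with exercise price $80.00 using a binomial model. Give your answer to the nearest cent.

Risk-neutral probability p = (1 + 0.12 − 0.6)/(1.25 − 0.6) = 0.5200/0.6500 = 0.8000
Terminal stock prices: S_u = 131.2, S_d = 63
Terminal payoffs (K − S): max(-51.25, 0) = 0, max(17, 0) = 17
Node 0 (S = 105): V_0 = 1/1.12·[0.8000·0.0000 + 0.2000·17.0000] = 3.0357

$3.04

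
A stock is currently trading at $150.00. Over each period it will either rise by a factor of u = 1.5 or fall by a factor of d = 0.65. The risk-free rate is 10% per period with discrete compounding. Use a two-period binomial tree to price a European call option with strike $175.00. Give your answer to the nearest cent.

$37.64

Risk-neutral probability p = (1 + 0.1 − 0.65)/(1.5 − 0.65) = 0.4500/0.8500 = 0.5294
Terminal stock prices: S_uu = 337.5, S_ud = 146.2, S_dd = 63.38
Terminal payoffs (S − K): max(162.5, 0) = 162.5, max(-28.75, 0) = 0, max(-111.6, 0) = 0
Node u (S = 225): V_u = 1/1.1·[0.5294·162.5000 + 0.4706·0.0000] = 78.2086
Node d (S = 97.5): V_d = 1/1.1·[0.5294·0.0000 + 0.4706·0.0000] = 0.0000
Node 0 (S = 150): V_0 = 1/1.1·[0.5294·78.2086 + 0.4706·0.0000] = 37.6405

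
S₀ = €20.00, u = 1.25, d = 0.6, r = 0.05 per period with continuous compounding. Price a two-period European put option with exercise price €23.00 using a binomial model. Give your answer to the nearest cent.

€4.41

Risk-neutral probability p = (e^0.05 − 0.6)/(1.25 − 0.6) = 0.4513/0.6500 = 0.6943
Terminal stock prices: S_uu = 31.25, S_ud = 15, S_dd = 7.2
Terminal payoffs (K − S): max(-8.25, 0) = 0, max(8, 0) = 8, max(15.8, 0) = 15.8
Node u (S = 25): V_u = e^(−0.05)·[0.6943·0.0000 + 0.3057·8.0000] = 2.3266
Node d (S = 12): V_d = e^(−0.05)·[0.6943·8.0000 + 0.3057·15.8000] = 9.8783
Node 0 (S = 20): V_0 = e^(−0.05)·[0.6943·2.3266 + 0.3057·9.8783] = 4.4094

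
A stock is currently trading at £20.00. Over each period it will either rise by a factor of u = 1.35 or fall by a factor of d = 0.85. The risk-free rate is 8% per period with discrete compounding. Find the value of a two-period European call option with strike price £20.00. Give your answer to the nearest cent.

Risk-neutral probability p = (1 + 0.08 − 0.85)/(1.35 − 0.85) = 0.2300/0.5000 = 0.4600
Terminal stock prices: S_uu = 36.45, S_ud = 22.95, S_dd = 14.45
Terminal payoffs (S − K): max(16.45, 0) = 16.45, max(2.95, 0) = 2.95, max(-5.55, 0) = 0
Node u (S = 27): V_u = 1/1.08·[0.4600·16.4500 + 0.5400·2.9500] = 8.4815
Node d (S = 17): V_d = 1/1.08·[0.4600·2.9500 + 0.5400·0.0000] = 1.2565
Node 0 (S = 20): V_0 = 1/1.08·[0.4600·8.4815 + 0.5400·1.2565] = 4.2407

£4.24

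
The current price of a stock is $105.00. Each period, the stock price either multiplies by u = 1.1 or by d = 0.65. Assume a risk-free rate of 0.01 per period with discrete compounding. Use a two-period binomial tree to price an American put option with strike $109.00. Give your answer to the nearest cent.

$13.39

Risk-neutral probability p = (1 + 0.01 − 0.65)/(1.1 − 0.65) = 0.3600/0.4500 = 0.8000
Terminal stock prices: S_uu = 127.1, S_ud = 75.08, S_dd = 44.36
Terminal payoffs (K − S): max(-18.05, 0) = 0, max(33.92, 0) = 33.92, max(64.64, 0) = 64.64
Node u (S = 115.5): continuation = 1/1.01·[0.8000·0.0000 + 0.2000·33.9250] = 6.7178; exercise value = 0.0000 ≤ continuation, so V_u = 6.7178
Node d (S = 68.25): continuation = 1/1.01·[0.8000·33.9250 + 0.2000·64.6375] = 39.6708; exercise value = 40.7500 > continuation, so V_d = 40.7500 (exercise)
Node 0 (S = 105): continuation = 1/1.01·[0.8000·6.7178 + 0.2000·40.7500] = 13.3904; exercise value = 4.0000 ≤ continuation, so V_0 = 13.3904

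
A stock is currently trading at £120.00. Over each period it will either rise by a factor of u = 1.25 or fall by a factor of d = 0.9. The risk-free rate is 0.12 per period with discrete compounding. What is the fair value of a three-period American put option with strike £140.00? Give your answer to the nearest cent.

£20.00

Risk-neutral probability p = (1 + 0.12 − 0.9)/(1.25 − 0.9) = 0.2200/0.3500 = 0.6286
Terminal stock prices: S_uuu = 234.4, S_uud = 168.8, S_udd = 121.5, S_ddd = 87.48
Terminal payoffs (K − S): max(-94.38, 0) = 0, max(-28.75, 0) = 0, max(18.5, 0) = 18.5, max(52.52, 0) = 52.52
Node uu (S = 187.5): continuation = 1/1.12·[0.6286·0.0000 + 0.3714·0.0000] = 0.0000; exercise value = 0.0000 ≤ continuation, so V_uu = 0.0000
Node ud (S = 135): continuation = 1/1.12·[0.6286·0.0000 + 0.3714·18.5000] = 6.1352; exercise value = 5.0000 ≤ continuation, so V_ud = 6.1352
Node dd (S = 97.2): continuation = 1/1.12·[0.6286·18.5000 + 0.3714·52.5200] = 27.8000; exercise value = 42.8000 > continuation, so V_dd = 42.8000 (exercise)
Node u (S = 150): continuation = 1/1.12·[0.6286·0.0000 + 0.3714·6.1352] = 2.0346; exercise value = 0.0000 ≤ continuation, so V_u = 2.0346
Node d (S = 108): continuation = 1/1.12·[0.6286·6.1352 + 0.3714·42.8000] = 17.6371; exercise value = 32.0000 > continuation, so V_d = 32.0000 (exercise)
Node 0 (S = 120): continuation = 1/1.12·[0.6286·2.0346 + 0.3714·32.0000] = 11.7541; exercise value = 20.0000 > continuation, so V_0 = 20.0000 (exercise)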